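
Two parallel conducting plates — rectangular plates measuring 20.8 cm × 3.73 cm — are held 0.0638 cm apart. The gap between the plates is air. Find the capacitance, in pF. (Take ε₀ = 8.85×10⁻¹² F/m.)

A = 20.8 × 3.73 cm² = 7.76×10⁻³ m².
C = ε₀A/d = 8.85×10⁻¹² × 7.76×10⁻³ / 6.38×10⁻⁴ = 1.08×10⁻¹⁰ F.

C ≈ 108 pF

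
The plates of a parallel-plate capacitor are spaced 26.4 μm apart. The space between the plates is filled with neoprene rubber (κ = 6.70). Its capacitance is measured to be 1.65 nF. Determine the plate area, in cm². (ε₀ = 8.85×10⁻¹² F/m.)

7.35 cm²

A = Cd/(κε₀) = 1.65×10⁻⁹ × 2.64×10⁻⁵ / (6.70 × 8.85×10⁻¹²) = 7.35×10⁻⁴ m².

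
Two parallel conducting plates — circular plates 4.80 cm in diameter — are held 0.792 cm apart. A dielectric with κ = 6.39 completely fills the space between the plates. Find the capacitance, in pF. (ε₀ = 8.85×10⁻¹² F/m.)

A = π(4.80/2 cm)² = 1.81×10⁻³ m².
C = κε₀A/d = 6.39 × 8.85×10⁻¹² × 1.81×10⁻³ / 7.92×10⁻³ = 1.29×10⁻¹¹ F.

12.9 pF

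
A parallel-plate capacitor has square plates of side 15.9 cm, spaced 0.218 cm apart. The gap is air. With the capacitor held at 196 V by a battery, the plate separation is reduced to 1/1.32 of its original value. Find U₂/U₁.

1.32

Battery connected ⇒ V is held fixed.
C₂ = 1.32 C₁ and U = ½CV², so U₂/U₁ = C₂/C₁ = 1.32.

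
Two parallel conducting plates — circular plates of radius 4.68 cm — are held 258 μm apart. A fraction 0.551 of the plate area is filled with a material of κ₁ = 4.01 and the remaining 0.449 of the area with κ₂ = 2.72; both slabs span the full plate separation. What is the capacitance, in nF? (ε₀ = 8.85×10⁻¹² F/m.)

A = π(4.68 cm)² = 6.88×10⁻³ m².
Side-by-side slabs ⇒ two capacitors in parallel, each spanning the full gap.
C₁ = κ₁ε₀A₁/d = 4.01 × 8.85×10⁻¹² × 3.79×10⁻³ / 2.58×10⁻⁴ = 5.22×10⁻¹⁰ F.
C₂ = κ₂ε₀A₂/d = 2.72 × 8.85×10⁻¹² × 3.09×10⁻³ / 2.58×10⁻⁴ = 2.88×10⁻¹⁰ F.
C = C₁ + C₂ = 8.10×10⁻¹⁰ F.

0.810 nF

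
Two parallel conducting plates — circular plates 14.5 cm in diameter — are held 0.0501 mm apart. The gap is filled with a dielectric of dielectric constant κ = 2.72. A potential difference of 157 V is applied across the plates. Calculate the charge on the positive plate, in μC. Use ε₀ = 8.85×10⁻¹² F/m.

Q ≈ 1.25 μC

A = π(14.5/2 cm)² = 1.65×10⁻² m².
C = κε₀A/d = 2.72 × 8.85×10⁻¹² × 1.65×10⁻² / 5.01×10⁻⁵ = 7.93×10⁻⁹ F.
Q = CV = 7.93×10⁻⁹ × 157 = 1.25×10⁻⁶ C.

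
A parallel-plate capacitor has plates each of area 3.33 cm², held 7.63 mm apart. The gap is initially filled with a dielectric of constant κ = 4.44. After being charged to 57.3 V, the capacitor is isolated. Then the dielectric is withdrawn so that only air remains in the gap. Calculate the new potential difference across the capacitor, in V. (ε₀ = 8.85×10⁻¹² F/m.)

A = 3.33 cm² = 3.33×10⁻⁴ m².
Initially C₁ = κε₀A/d = 4.44 × 8.85×10⁻¹² × 3.33×10⁻⁴ / 7.63×10⁻³ = 1.71×10⁻¹² F.
V₁ = 57.3 V.
Isolated ⇒ Q is held fixed. C₂ = 0.225 C₁ and V = Q/C, so V₂/V₁ = C₁/C₂ = 4.44.
V₂ = 4.44 × 57.3 = 2.54×10² V.

V ≈ 254 V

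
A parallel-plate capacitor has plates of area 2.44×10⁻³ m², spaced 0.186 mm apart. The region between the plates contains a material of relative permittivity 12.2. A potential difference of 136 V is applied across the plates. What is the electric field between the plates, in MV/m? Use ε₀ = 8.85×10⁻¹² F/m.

0.731 MV/m

E = V/d = 136 / 1.86×10⁻⁴ = 7.31×10⁵ V/m.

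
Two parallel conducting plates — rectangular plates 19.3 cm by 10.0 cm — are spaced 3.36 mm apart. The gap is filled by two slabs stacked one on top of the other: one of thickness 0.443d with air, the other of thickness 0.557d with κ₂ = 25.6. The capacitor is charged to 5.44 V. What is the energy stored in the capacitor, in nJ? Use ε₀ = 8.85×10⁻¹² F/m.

A = 19.3 × 10.0 cm² = 1.93×10⁻² m².
Stacked slabs ⇒ two capacitors in series, each with the full plate area.
C₁ = κ₁ε₀A/d₁ = 1.00 × 8.85×10⁻¹² × 1.93×10⁻² / 1.49×10⁻³ = 1.15×10⁻¹⁰ F.
C₂ = κ₂ε₀A/d₂ = 25.6 × 8.85×10⁻¹² × 1.93×10⁻² / 1.87×10⁻³ = 2.34×10⁻⁹ F.
C = (1/C₁ + 1/C₂)⁻¹ = 1.09×10⁻¹⁰ F.
U = ½CV² = ½ × 1.09×10⁻¹⁰ × (5.44)² = 1.62×10⁻⁹ J.

U ≈ 1.62 nJ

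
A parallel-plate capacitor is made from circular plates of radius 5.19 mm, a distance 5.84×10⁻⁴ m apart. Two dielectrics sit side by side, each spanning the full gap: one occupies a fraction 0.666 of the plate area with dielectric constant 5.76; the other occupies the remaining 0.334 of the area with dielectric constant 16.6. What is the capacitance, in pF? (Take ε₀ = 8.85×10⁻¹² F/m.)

A = π(5.19 mm)² = 8.46×10⁻⁵ m².
Side-by-side slabs ⇒ two capacitors in parallel, each spanning the full gap.
C₁ = κ₁ε₀A₁/d = 5.76 × 8.85×10⁻¹² × 5.64×10⁻⁵ / 5.84×10⁻⁴ = 4.92×10⁻¹² F.
C₂ = κ₂ε₀A₂/d = 16.6 × 8.85×10⁻¹² × 2.83×10⁻⁵ / 5.84×10⁻⁴ = 7.11×10⁻¹² F.
C = C₁ + C₂ = 1.20×10⁻¹¹ F.

C ≈ 12.0 pF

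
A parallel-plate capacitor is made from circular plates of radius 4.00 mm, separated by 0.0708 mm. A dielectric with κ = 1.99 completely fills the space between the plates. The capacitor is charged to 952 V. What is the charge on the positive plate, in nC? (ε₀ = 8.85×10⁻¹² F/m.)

11.9 nC

A = π(4.00 mm)² = 5.03×10⁻⁵ m².
C = κε₀A/d = 1.99 × 8.85×10⁻¹² × 5.03×10⁻⁵ / 7.08×10⁻⁵ = 1.25×10⁻¹¹ F.
Q = CV = 1.25×10⁻¹¹ × 952 = 1.19×10⁻⁸ C.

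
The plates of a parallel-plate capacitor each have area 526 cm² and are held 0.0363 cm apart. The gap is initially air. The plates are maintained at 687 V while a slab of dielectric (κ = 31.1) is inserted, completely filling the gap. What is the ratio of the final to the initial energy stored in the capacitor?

U₂/U₁ ≈ 31.1

Battery connected ⇒ V is held fixed.
C₂ = 31.1 C₁ and U = ½CV², so U₂/U₁ = C₂/C₁ = 31.1.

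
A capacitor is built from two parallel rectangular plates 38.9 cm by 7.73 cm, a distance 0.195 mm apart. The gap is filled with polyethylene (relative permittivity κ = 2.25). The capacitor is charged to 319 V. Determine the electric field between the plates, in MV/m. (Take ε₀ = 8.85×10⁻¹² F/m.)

E ≈ 1.64 MV/m

E = V/d = 319 / 1.95×10⁻⁴ = 1.64×10⁶ V/m.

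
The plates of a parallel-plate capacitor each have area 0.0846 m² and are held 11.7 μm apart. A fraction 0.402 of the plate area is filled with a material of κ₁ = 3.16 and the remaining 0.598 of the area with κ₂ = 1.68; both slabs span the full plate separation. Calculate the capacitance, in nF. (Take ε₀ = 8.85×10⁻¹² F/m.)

C ≈ 146 nF

Side-by-side slabs ⇒ two capacitors in parallel, each spanning the full gap.
C₁ = κ₁ε₀A₁/d = 3.16 × 8.85×10⁻¹² × 3.40×10⁻² / 1.17×10⁻⁵ = 8.13×10⁻⁸ F.
C₂ = κ₂ε₀A₂/d = 1.68 × 8.85×10⁻¹² × 5.06×10⁻² / 1.17×10⁻⁵ = 6.43×10⁻⁸ F.
C = C₁ + C₂ = 1.46×10⁻⁷ F.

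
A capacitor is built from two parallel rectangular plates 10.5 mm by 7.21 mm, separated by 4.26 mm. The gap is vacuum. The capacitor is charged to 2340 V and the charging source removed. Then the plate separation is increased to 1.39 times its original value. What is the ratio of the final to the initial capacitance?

C = ε₀A/d scales as 1/d, so C₂/C₁ = d₁/d₂ = 1/1.39 = 0.719.

C₂/C₁ ≈ 0.719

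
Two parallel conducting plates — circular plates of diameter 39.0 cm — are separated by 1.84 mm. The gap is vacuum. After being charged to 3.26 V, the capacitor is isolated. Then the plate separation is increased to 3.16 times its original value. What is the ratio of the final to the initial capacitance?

0.316

C = ε₀A/d scales as 1/d, so C₂/C₁ = d₁/d₂ = 1/3.16 = 0.316.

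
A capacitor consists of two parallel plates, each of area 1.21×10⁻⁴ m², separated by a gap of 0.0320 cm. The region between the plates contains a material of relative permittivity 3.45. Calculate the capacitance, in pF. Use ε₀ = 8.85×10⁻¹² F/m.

C ≈ 11.5 pF

C = κε₀A/d = 3.45 × 8.85×10⁻¹² × 1.21×10⁻⁴ / 3.20×10⁻⁴ = 1.15×10⁻¹¹ F.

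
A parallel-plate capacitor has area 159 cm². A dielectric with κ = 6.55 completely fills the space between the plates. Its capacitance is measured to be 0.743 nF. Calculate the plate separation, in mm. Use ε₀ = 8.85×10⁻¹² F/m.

A = 159 cm² = 1.59×10⁻² m².
d = κε₀A/C = 6.55 × 8.85×10⁻¹² × 1.59×10⁻² / 7.43×10⁻¹⁰ = 1.24×10⁻³ m.

d ≈ 1.24 mm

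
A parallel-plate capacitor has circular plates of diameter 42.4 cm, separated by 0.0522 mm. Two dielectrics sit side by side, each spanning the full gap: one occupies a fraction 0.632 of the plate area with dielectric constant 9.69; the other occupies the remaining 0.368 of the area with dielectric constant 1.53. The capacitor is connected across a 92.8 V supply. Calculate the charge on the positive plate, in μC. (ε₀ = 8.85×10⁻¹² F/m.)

14.9 μC

A = π(42.4/2 cm)² = 0.141 m².
Side-by-side slabs ⇒ two capacitors in parallel, each spanning the full gap.
C₁ = κ₁ε₀A₁/d = 9.69 × 8.85×10⁻¹² × 8.92×10⁻² / 5.22×10⁻⁵ = 1.47×10⁻⁷ F.
C₂ = κ₂ε₀A₂/d = 1.53 × 8.85×10⁻¹² × 5.20×10⁻² / 5.22×10⁻⁵ = 1.35×10⁻⁸ F.
C = C₁ + C₂ = 1.60×10⁻⁷ F.
Q = CV = 1.60×10⁻⁷ × 92.8 = 1.49×10⁻⁵ C.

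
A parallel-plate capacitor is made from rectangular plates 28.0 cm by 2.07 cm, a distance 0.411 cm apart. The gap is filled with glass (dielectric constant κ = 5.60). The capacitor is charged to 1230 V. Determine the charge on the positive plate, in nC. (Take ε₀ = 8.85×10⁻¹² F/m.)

86.0 nC

A = 28.0 × 2.07 cm² = 5.80×10⁻³ m².
C = κε₀A/d = 5.60 × 8.85×10⁻¹² × 5.80×10⁻³ / 4.11×10⁻³ = 6.99×10⁻¹¹ F.
Q = CV = 6.99×10⁻¹¹ × 1230 = 8.60×10⁻⁸ C.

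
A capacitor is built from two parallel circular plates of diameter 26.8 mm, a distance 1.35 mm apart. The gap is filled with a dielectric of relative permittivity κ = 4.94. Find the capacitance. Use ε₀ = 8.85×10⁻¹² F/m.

A = π(26.8/2 mm)² = 5.64×10⁻⁴ m².
C = κε₀A/d = 4.94 × 8.85×10⁻¹² × 5.64×10⁻⁴ / 1.35×10⁻³ = 1.83×10⁻¹¹ F.

18.3 pF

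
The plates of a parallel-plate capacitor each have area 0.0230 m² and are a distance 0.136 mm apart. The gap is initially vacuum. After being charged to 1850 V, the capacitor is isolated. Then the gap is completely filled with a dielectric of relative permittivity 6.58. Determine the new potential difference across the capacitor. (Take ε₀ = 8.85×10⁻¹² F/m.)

Initially C₁ = ε₀A/d = 8.85×10⁻¹² × 2.30×10⁻² / 1.36×10⁻⁴ = 1.50×10⁻⁹ F.
V₁ = 1.85×10³ V.
Isolated ⇒ Q is held fixed. C₂ = 6.58 C₁ and V = Q/C, so V₂/V₁ = C₁/C₂ = 0.152.
V₂ = 0.152 × 1.85×10³ = 2.81×10² V.

281 V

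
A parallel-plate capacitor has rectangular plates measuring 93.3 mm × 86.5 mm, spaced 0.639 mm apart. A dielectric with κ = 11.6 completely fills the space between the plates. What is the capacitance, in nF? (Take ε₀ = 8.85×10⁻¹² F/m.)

A = 93.3 × 86.5 mm² = 8.07×10⁻³ m².
C = κε₀A/d = 11.6 × 8.85×10⁻¹² × 8.07×10⁻³ / 6.39×10⁻⁴ = 1.30×10⁻⁹ F.

C ≈ 1.30 nF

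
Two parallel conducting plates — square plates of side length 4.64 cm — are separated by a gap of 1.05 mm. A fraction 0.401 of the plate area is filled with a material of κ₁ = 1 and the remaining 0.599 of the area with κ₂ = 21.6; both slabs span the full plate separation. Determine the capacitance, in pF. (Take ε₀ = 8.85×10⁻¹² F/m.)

A = (4.64 cm)² = 2.15×10⁻³ m².
Side-by-side slabs ⇒ two capacitors in parallel, each spanning the full gap.
C₁ = κ₁ε₀A₁/d = 1.00 × 8.85×10⁻¹² × 8.63×10⁻⁴ / 1.05×10⁻³ = 7.28×10⁻¹² F.
C₂ = κ₂ε₀A₂/d = 21.6 × 8.85×10⁻¹² × 1.29×10⁻³ / 1.05×10⁻³ = 2.35×10⁻¹⁰ F.
C = C₁ + C₂ = 2.42×10⁻¹⁰ F.

C ≈ 242 pF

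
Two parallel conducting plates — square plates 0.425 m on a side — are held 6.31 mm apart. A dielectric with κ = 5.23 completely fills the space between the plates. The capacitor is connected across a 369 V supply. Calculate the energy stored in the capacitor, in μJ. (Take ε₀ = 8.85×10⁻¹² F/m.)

A = (0.425 m)² = 0.181 m².
C = κε₀A/d = 5.23 × 8.85×10⁻¹² × 0.181 / 6.31×10⁻³ = 1.32×10⁻⁹ F.
U = ½CV² = ½ × 1.32×10⁻⁹ × (369)² = 9.02×10⁻⁵ J.

90.2 μJ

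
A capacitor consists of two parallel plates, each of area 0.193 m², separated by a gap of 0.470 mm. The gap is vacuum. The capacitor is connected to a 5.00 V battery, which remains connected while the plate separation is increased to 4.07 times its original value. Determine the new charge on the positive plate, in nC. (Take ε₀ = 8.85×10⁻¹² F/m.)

Initially C₁ = ε₀A/d = 8.85×10⁻¹² × 0.193 / 4.70×10⁻⁴ = 3.63×10⁻⁹ F.
Q₁ = 1.82×10⁻⁸ C.
Battery connected ⇒ V is held fixed. C₂ = 0.246 C₁ and Q = CV, so Q₂/Q₁ = C₂/C₁ = 0.246.
Q₂ = 0.246 × 1.82×10⁻⁸ = 4.46×10⁻⁹ C.

Q ≈ 4.46 nC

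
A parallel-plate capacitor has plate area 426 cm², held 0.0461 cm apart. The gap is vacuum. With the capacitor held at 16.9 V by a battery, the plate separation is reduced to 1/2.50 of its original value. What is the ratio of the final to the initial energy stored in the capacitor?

2.50

Battery connected ⇒ V is held fixed.
C₂ = 2.50 C₁ and U = ½CV², so U₂/U₁ = C₂/C₁ = 2.50.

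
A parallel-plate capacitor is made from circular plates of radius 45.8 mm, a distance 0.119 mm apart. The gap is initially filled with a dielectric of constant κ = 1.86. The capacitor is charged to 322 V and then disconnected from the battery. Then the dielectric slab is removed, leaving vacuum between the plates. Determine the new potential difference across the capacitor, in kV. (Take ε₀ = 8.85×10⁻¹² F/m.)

A = π(45.8 mm)² = 6.59×10⁻³ m².
Initially C₁ = κε₀A/d = 1.86 × 8.85×10⁻¹² × 6.59×10⁻³ / 1.19×10⁻⁴ = 9.12×10⁻¹⁰ F.
V₁ = 3.22×10² V.
Isolated ⇒ Q is held fixed. C₂ = 0.538 C₁ and V = Q/C, so V₂/V₁ = C₁/C₂ = 1.86.
V₂ = 1.86 × 3.22×10² = 5.99×10² V.

V ≈ 0.599 kV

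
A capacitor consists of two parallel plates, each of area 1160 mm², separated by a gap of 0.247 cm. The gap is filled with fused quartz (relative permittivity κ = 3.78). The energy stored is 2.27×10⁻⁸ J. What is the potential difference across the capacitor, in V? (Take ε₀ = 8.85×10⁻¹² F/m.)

53.8 V

A = 1160 mm² = 1.16×10⁻³ m².
C = κε₀A/d = 3.78 × 8.85×10⁻¹² × 1.16×10⁻³ / 2.47×10⁻³ = 1.57×10⁻¹¹ F.
V = √(2U/C) = √(2 × 2.27×10⁻⁸ / 1.57×10⁻¹¹) = 53.8 V.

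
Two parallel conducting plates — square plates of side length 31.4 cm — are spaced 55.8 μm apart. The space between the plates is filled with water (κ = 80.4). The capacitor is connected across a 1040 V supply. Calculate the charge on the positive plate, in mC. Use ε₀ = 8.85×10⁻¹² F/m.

1.31 mC

A = (31.4 cm)² = 9.86×10⁻² m².
C = κε₀A/d = 80.4 × 8.85×10⁻¹² × 9.86×10⁻² / 5.58×10⁻⁵ = 1.26×10⁻⁶ F.
Q = CV = 1.26×10⁻⁶ × 1040 = 1.31×10⁻³ C.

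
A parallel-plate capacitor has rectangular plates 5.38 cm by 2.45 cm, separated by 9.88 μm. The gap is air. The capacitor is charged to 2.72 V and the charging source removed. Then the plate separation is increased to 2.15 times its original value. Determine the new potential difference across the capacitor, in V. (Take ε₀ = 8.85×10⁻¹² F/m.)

A = 5.38 × 2.45 cm² = 1.32×10⁻³ m².
Initially C₁ = ε₀A/d = 8.85×10⁻¹² × 1.32×10⁻³ / 9.88×10⁻⁶ = 1.18×10⁻⁹ F.
V₁ = 2.72 V.
Isolated ⇒ Q is held fixed. C₂ = 0.465 C₁ and V = Q/C, so V₂/V₁ = C₁/C₂ = 2.15.
V₂ = 2.15 × 2.72 = 5.85 V.

V ≈ 5.85 V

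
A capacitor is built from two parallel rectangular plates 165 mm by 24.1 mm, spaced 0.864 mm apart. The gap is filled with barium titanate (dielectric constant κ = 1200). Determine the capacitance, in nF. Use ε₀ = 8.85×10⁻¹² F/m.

A = 165 × 24.1 mm² = 3.98×10⁻³ m².
C = κε₀A/d = 1200 × 8.85×10⁻¹² × 3.98×10⁻³ / 8.64×10⁻⁴ = 4.89×10⁻⁸ F.

48.9 nF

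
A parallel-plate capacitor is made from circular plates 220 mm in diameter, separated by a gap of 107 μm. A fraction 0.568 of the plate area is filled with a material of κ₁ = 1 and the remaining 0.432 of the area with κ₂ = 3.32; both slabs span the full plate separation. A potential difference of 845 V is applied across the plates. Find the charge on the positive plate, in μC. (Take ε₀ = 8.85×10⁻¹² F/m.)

Q ≈ 5.32 μC

A = π(220/2 mm)² = 3.80×10⁻² m².
Side-by-side slabs ⇒ two capacitors in parallel, each spanning the full gap.
C₁ = κ₁ε₀A₁/d = 1.00 × 8.85×10⁻¹² × 2.16×10⁻² / 1.07×10⁻⁴ = 1.79×10⁻⁹ F.
C₂ = κ₂ε₀A₂/d = 3.32 × 8.85×10⁻¹² × 1.64×10⁻² / 1.07×10⁻⁴ = 4.51×10⁻⁹ F.
C = C₁ + C₂ = 6.30×10⁻⁹ F.
Q = CV = 6.30×10⁻⁹ × 845 = 5.32×10⁻⁶ C.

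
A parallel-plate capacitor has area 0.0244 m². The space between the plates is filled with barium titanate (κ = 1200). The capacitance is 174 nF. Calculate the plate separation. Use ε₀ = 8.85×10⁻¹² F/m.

1.49 mm

d = κε₀A/C = 1200 × 8.85×10⁻¹² × 2.44×10⁻² / 1.74×10⁻⁷ = 1.49×10⁻³ m.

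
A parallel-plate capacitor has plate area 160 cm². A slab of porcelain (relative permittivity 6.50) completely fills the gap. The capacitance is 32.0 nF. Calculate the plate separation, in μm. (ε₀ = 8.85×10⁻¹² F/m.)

A = 160 cm² = 1.60×10⁻² m².
d = κε₀A/C = 6.50 × 8.85×10⁻¹² × 1.60×10⁻² / 3.20×10⁻⁸ = 2.88×10⁻⁵ m.

d ≈ 28.8 μm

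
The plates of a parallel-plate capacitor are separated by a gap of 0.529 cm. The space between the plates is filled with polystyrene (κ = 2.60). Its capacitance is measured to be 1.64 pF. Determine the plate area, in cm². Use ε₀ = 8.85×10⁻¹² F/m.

A ≈ 3.77 cm²

A = Cd/(κε₀) = 1.64×10⁻¹² × 5.29×10⁻³ / (2.60 × 8.85×10⁻¹²) = 3.77×10⁻⁴ m².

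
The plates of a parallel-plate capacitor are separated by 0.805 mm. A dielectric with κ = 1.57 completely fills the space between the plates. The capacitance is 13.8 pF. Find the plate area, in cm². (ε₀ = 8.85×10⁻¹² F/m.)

A ≈ 8.00 cm²

A = Cd/(κε₀) = 1.38×10⁻¹¹ × 8.05×10⁻⁴ / (1.57 × 8.85×10⁻¹²) = 8.00×10⁻⁴ m².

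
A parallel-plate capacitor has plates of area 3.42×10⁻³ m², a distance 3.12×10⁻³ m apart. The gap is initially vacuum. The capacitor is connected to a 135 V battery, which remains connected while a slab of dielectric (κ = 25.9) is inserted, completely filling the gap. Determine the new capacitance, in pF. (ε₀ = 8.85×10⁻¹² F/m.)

C ≈ 251 pF

Initially C₁ = ε₀A/d = 8.85×10⁻¹² × 3.42×10⁻³ / 3.12×10⁻³ = 9.70×10⁻¹² F.
C = κε₀A/d scales with κ, so C₂/C₁ = κ = 25.9.
C₂ = 25.9 × 9.70×10⁻¹² = 2.51×10⁻¹⁰ F.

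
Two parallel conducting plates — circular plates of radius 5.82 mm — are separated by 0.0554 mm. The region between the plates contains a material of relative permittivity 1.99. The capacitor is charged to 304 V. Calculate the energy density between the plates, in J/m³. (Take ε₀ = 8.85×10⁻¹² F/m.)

u ≈ 265 J/m³

E = V/d = 304 / 5.54×10⁻⁵ = 5.49×10⁶ V/m.
u = ½κε₀E² = ½ × 1.99 × 8.85×10⁻¹² × (5.49×10⁶)² = 2.65×10² J/m³.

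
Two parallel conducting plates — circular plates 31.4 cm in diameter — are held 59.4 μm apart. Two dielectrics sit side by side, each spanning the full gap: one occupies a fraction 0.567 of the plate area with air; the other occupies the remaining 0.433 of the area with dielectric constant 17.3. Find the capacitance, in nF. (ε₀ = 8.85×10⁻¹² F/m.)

C ≈ 93.0 nF

A = π(31.4/2 cm)² = 7.74×10⁻² m².
Side-by-side slabs ⇒ two capacitors in parallel, each spanning the full gap.
C₁ = κ₁ε₀A₁/d = 1.00 × 8.85×10⁻¹² × 4.39×10⁻² / 5.94×10⁻⁵ = 6.54×10⁻⁹ F.
C₂ = κ₂ε₀A₂/d = 17.3 × 8.85×10⁻¹² × 3.35×10⁻² / 5.94×10⁻⁵ = 8.64×10⁻⁸ F.
C = C₁ + C₂ = 9.30×10⁻⁸ F.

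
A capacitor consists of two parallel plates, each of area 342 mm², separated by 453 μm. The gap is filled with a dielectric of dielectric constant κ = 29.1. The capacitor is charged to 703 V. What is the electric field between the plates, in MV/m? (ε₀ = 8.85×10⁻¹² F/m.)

E = V/d = 703 / 4.53×10⁻⁴ = 1.55×10⁶ V/m.

1.55 MV/m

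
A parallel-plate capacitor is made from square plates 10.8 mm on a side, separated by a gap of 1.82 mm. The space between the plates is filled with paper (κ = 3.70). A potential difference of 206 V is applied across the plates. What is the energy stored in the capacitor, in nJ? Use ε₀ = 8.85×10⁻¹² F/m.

U ≈ 44.5 nJ

A = (10.8 mm)² = 1.17×10⁻⁴ m².
C = κε₀A/d = 3.70 × 8.85×10⁻¹² × 1.17×10⁻⁴ / 1.82×10⁻³ = 2.10×10⁻¹² F.
U = ½CV² = ½ × 2.10×10⁻¹² × (206)² = 4.45×10⁻⁸ J.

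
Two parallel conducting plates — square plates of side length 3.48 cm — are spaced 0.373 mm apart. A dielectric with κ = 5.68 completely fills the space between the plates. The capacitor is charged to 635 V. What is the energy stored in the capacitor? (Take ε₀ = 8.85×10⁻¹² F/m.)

U ≈ 32.9 μJ

A = (3.48 cm)² = 1.21×10⁻³ m².
C = κε₀A/d = 5.68 × 8.85×10⁻¹² × 1.21×10⁻³ / 3.73×10⁻⁴ = 1.63×10⁻¹⁰ F.
U = ½CV² = ½ × 1.63×10⁻¹⁰ × (635)² = 3.29×10⁻⁵ J.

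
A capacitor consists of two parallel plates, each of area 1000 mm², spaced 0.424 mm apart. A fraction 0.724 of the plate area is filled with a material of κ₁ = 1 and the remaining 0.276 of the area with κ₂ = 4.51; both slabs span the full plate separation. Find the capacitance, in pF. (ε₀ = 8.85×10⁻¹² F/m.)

C ≈ 41.1 pF

A = 1000 mm² = 1.00×10⁻³ m².
Side-by-side slabs ⇒ two capacitors in parallel, each spanning the full gap.
C₁ = κ₁ε₀A₁/d = 1.00 × 8.85×10⁻¹² × 7.24×10⁻⁴ / 4.24×10⁻⁴ = 1.51×10⁻¹¹ F.
C₂ = κ₂ε₀A₂/d = 4.51 × 8.85×10⁻¹² × 2.76×10⁻⁴ / 4.24×10⁻⁴ = 2.60×10⁻¹¹ F.
C = C₁ + C₂ = 4.11×10⁻¹¹ F.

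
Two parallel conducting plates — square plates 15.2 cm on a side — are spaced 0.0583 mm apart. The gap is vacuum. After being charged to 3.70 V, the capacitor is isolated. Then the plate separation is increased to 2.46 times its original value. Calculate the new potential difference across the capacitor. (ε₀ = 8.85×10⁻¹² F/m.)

V ≈ 9.10 V

A = (15.2 cm)² = 2.31×10⁻² m².
Initially C₁ = ε₀A/d = 8.85×10⁻¹² × 2.31×10⁻² / 5.83×10⁻⁵ = 3.51×10⁻⁹ F.
V₁ = 3.70 V.
Isolated ⇒ Q is held fixed. C₂ = 0.407 C₁ and V = Q/C, so V₂/V₁ = C₁/C₂ = 2.46.
V₂ = 2.46 × 3.70 = 9.10 V.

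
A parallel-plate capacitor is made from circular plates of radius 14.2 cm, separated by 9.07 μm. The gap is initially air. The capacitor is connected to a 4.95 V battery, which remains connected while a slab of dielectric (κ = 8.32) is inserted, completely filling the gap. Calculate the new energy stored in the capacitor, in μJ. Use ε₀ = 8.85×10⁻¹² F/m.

A = π(14.2 cm)² = 6.33×10⁻² m².
Initially C₁ = ε₀A/d = 8.85×10⁻¹² × 6.33×10⁻² / 9.07×10⁻⁶ = 6.18×10⁻⁸ F.
U₁ = 7.57×10⁻⁷ J.
Battery connected ⇒ V is held fixed. C₂ = 8.32 C₁ and U = ½CV², so U₂/U₁ = C₂/C₁ = 8.32.
U₂ = 8.32 × 7.57×10⁻⁷ = 6.30×10⁻⁶ J.

U ≈ 6.30 μJ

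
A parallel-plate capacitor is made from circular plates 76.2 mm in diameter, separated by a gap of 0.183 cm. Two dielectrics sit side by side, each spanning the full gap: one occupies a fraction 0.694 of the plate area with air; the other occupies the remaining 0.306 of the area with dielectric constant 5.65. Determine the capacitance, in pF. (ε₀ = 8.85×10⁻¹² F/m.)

C ≈ 53.4 pF

A = π(76.2/2 mm)² = 4.56×10⁻³ m².
Side-by-side slabs ⇒ two capacitors in parallel, each spanning the full gap.
C₁ = κ₁ε₀A₁/d = 1.00 × 8.85×10⁻¹² × 3.16×10⁻³ / 1.83×10⁻³ = 1.53×10⁻¹¹ F.
C₂ = κ₂ε₀A₂/d = 5.65 × 8.85×10⁻¹² × 1.40×10⁻³ / 1.83×10⁻³ = 3.81×10⁻¹¹ F.
C = C₁ + C₂ = 5.34×10⁻¹¹ F.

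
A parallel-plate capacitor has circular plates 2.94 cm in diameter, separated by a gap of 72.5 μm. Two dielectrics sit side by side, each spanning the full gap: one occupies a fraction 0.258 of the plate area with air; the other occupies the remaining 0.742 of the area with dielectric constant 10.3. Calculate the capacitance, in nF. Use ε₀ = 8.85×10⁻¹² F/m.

A = π(2.94/2 cm)² = 6.79×10⁻⁴ m².
Side-by-side slabs ⇒ two capacitors in parallel, each spanning the full gap.
C₁ = κ₁ε₀A₁/d = 1.00 × 8.85×10⁻¹² × 1.75×10⁻⁴ / 7.25×10⁻⁵ = 2.14×10⁻¹¹ F.
C₂ = κ₂ε₀A₂/d = 10.3 × 8.85×10⁻¹² × 5.04×10⁻⁴ / 7.25×10⁻⁵ = 6.33×10⁻¹⁰ F.
C = C₁ + C₂ = 6.55×10⁻¹⁰ F.

C ≈ 0.655 nF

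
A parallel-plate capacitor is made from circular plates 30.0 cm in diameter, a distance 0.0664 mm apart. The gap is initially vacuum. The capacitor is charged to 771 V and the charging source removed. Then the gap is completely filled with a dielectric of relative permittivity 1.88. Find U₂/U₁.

U₂/U₁ ≈ 0.532

Isolated ⇒ Q is held fixed.
C₂ = 1.88 C₁ and U = Q²/(2C), so U₂/U₁ = C₁/C₂ = 0.532.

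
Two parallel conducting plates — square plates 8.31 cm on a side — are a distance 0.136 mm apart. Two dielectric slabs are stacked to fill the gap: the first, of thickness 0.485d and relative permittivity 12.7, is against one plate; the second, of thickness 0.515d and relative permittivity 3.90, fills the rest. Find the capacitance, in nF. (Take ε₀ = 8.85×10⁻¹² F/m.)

A = (8.31 cm)² = 6.91×10⁻³ m².
Stacked slabs ⇒ two capacitors in series, each with the full plate area.
C₁ = κ₁ε₀A/d₁ = 12.7 × 8.85×10⁻¹² × 6.91×10⁻³ / 6.60×10⁻⁵ = 1.18×10⁻⁸ F.
C₂ = κ₂ε₀A/d₂ = 3.90 × 8.85×10⁻¹² × 6.91×10⁻³ / 7.00×10⁻⁵ = 3.40×10⁻⁹ F.
C = (1/C₁ + 1/C₂)⁻¹ = 2.64×10⁻⁹ F.

2.64 nF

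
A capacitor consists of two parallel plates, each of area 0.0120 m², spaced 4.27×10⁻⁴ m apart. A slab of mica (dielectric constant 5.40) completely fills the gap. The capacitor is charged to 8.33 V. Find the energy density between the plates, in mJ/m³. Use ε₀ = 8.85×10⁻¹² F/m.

E = V/d = 8.33 / 4.27×10⁻⁴ = 1.95×10⁴ V/m.
u = ½κε₀E² = ½ × 5.40 × 8.85×10⁻¹² × (1.95×10⁴)² = 9.09×10⁻³ J/m³.

9.09 mJ/m³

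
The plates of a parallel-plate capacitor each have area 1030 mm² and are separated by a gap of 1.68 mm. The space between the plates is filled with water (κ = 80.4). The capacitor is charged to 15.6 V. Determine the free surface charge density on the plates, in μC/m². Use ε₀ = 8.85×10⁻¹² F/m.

6.61 μC/m²

A = 1030 mm² = 1.03×10⁻³ m².
C = κε₀A/d = 80.4 × 8.85×10⁻¹² × 1.03×10⁻³ / 1.68×10⁻³ = 4.36×10⁻¹⁰ F.
σ = Q/A = CV/A = 4.36×10⁻¹⁰ × 15.6 / 1.03×10⁻³ = 6.61×10⁻⁶ C/m².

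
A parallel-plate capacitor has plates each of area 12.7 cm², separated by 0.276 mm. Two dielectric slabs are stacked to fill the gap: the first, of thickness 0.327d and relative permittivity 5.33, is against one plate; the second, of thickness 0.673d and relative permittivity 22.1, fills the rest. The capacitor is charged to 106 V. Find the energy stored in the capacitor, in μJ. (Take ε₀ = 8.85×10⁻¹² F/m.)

A = 12.7 cm² = 1.27×10⁻³ m².
Stacked slabs ⇒ two capacitors in series, each with the full plate area.
C₁ = κ₁ε₀A/d₁ = 5.33 × 8.85×10⁻¹² × 1.27×10⁻³ / 9.03×10⁻⁵ = 6.64×10⁻¹⁰ F.
C₂ = κ₂ε₀A/d₂ = 22.1 × 8.85×10⁻¹² × 1.27×10⁻³ / 1.86×10⁻⁴ = 1.34×10⁻⁹ F.
C = (1/C₁ + 1/C₂)⁻¹ = 4.44×10⁻¹⁰ F.
U = ½CV² = ½ × 4.44×10⁻¹⁰ × (106)² = 2.49×10⁻⁶ J.

2.49 μJ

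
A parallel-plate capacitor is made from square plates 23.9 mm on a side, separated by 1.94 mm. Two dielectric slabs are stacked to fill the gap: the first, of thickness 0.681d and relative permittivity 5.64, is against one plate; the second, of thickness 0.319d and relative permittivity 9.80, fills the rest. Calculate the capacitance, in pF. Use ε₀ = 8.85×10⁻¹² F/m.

C ≈ 17.0 pF

A = (23.9 mm)² = 5.71×10⁻⁴ m².
Stacked slabs ⇒ two capacitors in series, each with the full plate area.
C₁ = κ₁ε₀A/d₁ = 5.64 × 8.85×10⁻¹² × 5.71×10⁻⁴ / 1.32×10⁻³ = 2.16×10⁻¹¹ F.
C₂ = κ₂ε₀A/d₂ = 9.80 × 8.85×10⁻¹² × 5.71×10⁻⁴ / 6.19×10⁻⁴ = 8.01×10⁻¹¹ F.
C = (1/C₁ + 1/C₂)⁻¹ = 1.70×10⁻¹¹ F.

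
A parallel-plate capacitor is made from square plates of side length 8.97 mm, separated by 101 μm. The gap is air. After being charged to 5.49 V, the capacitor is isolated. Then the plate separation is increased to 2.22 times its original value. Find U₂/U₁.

2.22

Isolated ⇒ Q is held fixed.
C₂ = 0.450 C₁ and U = Q²/(2C), so U₂/U₁ = C₁/C₂ = 2.22.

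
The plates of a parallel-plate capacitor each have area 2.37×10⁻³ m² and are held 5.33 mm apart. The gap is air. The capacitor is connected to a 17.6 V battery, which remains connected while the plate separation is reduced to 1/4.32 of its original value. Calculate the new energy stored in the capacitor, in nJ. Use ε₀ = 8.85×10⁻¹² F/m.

Initially C₁ = ε₀A/d = 8.85×10⁻¹² × 2.37×10⁻³ / 5.33×10⁻³ = 3.94×10⁻¹² F.
U₁ = 6.09×10⁻¹⁰ J.
Battery connected ⇒ V is held fixed. C₂ = 4.32 C₁ and U = ½CV², so U₂/U₁ = C₂/C₁ = 4.32.
U₂ = 4.32 × 6.09×10⁻¹⁰ = 2.63×10⁻⁹ J.

2.63 nJ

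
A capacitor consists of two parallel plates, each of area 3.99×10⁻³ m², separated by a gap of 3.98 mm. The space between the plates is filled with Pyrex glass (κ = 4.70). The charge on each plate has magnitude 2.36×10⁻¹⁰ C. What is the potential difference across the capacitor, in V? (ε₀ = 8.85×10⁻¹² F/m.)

V ≈ 5.66 V

C = κε₀A/d = 4.70 × 8.85×10⁻¹² × 3.99×10⁻³ / 3.98×10⁻³ = 4.17×10⁻¹¹ F.
V = Q/C = 2.36×10⁻¹⁰ / 4.17×10⁻¹¹ = 5.66 V.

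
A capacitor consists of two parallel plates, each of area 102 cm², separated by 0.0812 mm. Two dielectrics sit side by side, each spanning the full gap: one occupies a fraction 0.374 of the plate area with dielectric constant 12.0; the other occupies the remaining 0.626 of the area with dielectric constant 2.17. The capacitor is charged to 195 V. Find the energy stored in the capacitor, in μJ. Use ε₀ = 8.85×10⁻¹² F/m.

124 μJ

A = 102 cm² = 1.02×10⁻² m².
Side-by-side slabs ⇒ two capacitors in parallel, each spanning the full gap.
C₁ = κ₁ε₀A₁/d = 12.0 × 8.85×10⁻¹² × 3.81×10⁻³ / 8.12×10⁻⁵ = 4.99×10⁻⁹ F.
C₂ = κ₂ε₀A₂/d = 2.17 × 8.85×10⁻¹² × 6.39×10⁻³ / 8.12×10⁻⁵ = 1.51×10⁻⁹ F.
C = C₁ + C₂ = 6.50×10⁻⁹ F.
U = ½CV² = ½ × 6.50×10⁻⁹ × (195)² = 1.24×10⁻⁴ J.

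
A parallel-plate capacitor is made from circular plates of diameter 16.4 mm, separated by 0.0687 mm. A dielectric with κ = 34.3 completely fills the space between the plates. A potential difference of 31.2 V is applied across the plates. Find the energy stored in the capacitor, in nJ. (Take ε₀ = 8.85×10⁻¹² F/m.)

A = π(16.4/2 mm)² = 2.11×10⁻⁴ m².
C = κε₀A/d = 34.3 × 8.85×10⁻¹² × 2.11×10⁻⁴ / 6.87×10⁻⁵ = 9.33×10⁻¹⁰ F.
U = ½CV² = ½ × 9.33×10⁻¹⁰ × (31.2)² = 4.54×10⁻⁷ J.

U ≈ 454 nJ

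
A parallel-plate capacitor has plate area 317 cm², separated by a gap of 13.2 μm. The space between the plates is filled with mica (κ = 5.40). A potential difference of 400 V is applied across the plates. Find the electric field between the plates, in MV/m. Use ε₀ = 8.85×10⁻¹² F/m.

30.3 MV/m

E = V/d = 400 / 1.32×10⁻⁵ = 3.03×10⁷ V/m.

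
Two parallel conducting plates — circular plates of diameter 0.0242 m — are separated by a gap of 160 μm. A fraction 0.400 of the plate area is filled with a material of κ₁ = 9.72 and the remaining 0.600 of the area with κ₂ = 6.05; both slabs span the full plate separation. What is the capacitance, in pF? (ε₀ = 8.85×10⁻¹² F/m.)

C ≈ 191 pF

A = π(0.0242/2 m)² = 4.60×10⁻⁴ m².
Side-by-side slabs ⇒ two capacitors in parallel, each spanning the full gap.
C₁ = κ₁ε₀A₁/d = 9.72 × 8.85×10⁻¹² × 1.84×10⁻⁴ / 1.60×10⁻⁴ = 9.89×10⁻¹¹ F.
C₂ = κ₂ε₀A₂/d = 6.05 × 8.85×10⁻¹² × 2.76×10⁻⁴ / 1.60×10⁻⁴ = 9.24×10⁻¹¹ F.
C = C₁ + C₂ = 1.91×10⁻¹⁰ F.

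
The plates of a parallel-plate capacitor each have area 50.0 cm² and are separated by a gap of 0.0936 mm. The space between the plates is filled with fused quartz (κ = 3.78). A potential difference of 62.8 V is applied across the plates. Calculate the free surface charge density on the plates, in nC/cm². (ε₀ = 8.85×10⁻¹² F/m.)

σ ≈ 2.24 nC/cm²

A = 50.0 cm² = 5.00×10⁻³ m².
C = κε₀A/d = 3.78 × 8.85×10⁻¹² × 5.00×10⁻³ / 9.36×10⁻⁵ = 1.79×10⁻⁹ F.
σ = Q/A = CV/A = 1.79×10⁻⁹ × 62.8 / 5.00×10⁻³ = 2.24×10⁻⁵ C/m².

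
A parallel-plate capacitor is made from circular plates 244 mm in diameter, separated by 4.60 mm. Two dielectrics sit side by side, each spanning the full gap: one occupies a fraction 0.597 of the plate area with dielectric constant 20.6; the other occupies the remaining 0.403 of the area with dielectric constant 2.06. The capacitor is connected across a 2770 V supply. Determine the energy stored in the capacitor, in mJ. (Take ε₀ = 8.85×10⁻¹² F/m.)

4.53 mJ

A = π(244/2 mm)² = 4.68×10⁻² m².
Side-by-side slabs ⇒ two capacitors in parallel, each spanning the full gap.
C₁ = κ₁ε₀A₁/d = 20.6 × 8.85×10⁻¹² × 2.79×10⁻² / 4.60×10⁻³ = 1.11×10⁻⁹ F.
C₂ = κ₂ε₀A₂/d = 2.06 × 8.85×10⁻¹² × 1.88×10⁻² / 4.60×10⁻³ = 7.47×10⁻¹¹ F.
C = C₁ + C₂ = 1.18×10⁻⁹ F.
U = ½CV² = ½ × 1.18×10⁻⁹ × (2770)² = 4.53×10⁻³ J.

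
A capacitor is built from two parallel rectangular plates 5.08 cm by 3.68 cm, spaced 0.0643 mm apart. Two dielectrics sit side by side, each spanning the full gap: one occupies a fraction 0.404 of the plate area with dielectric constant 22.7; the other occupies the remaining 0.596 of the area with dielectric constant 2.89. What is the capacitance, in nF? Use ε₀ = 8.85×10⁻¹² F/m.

A = 5.08 × 3.68 cm² = 1.87×10⁻³ m².
Side-by-side slabs ⇒ two capacitors in parallel, each spanning the full gap.
C₁ = κ₁ε₀A₁/d = 22.7 × 8.85×10⁻¹² × 7.55×10⁻⁴ / 6.43×10⁻⁵ = 2.36×10⁻⁹ F.
C₂ = κ₂ε₀A₂/d = 2.89 × 8.85×10⁻¹² × 1.11×10⁻³ / 6.43×10⁻⁵ = 4.43×10⁻¹⁰ F.
C = C₁ + C₂ = 2.80×10⁻⁹ F.

2.80 nF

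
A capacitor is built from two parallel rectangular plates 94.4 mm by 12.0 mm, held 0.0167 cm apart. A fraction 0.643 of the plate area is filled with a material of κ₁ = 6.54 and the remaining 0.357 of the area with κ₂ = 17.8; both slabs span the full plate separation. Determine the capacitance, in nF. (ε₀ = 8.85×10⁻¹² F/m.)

A = 94.4 × 12.0 mm² = 1.13×10⁻³ m².
Side-by-side slabs ⇒ two capacitors in parallel, each spanning the full gap.
C₁ = κ₁ε₀A₁/d = 6.54 × 8.85×10⁻¹² × 7.28×10⁻⁴ / 1.67×10⁻⁴ = 2.52×10⁻¹⁰ F.
C₂ = κ₂ε₀A₂/d = 17.8 × 8.85×10⁻¹² × 4.04×10⁻⁴ / 1.67×10⁻⁴ = 3.81×10⁻¹⁰ F.
C = C₁ + C₂ = 6.34×10⁻¹⁰ F.

0.634 nF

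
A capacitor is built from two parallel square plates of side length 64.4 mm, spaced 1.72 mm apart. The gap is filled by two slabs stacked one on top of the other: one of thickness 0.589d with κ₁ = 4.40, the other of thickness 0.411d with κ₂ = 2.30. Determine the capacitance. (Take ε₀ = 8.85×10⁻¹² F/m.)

68.3 pF

A = (64.4 mm)² = 4.15×10⁻³ m².
Stacked slabs ⇒ two capacitors in series, each with the full plate area.
C₁ = κ₁ε₀A/d₁ = 4.40 × 8.85×10⁻¹² × 4.15×10⁻³ / 1.01×10⁻³ = 1.59×10⁻¹⁰ F.
C₂ = κ₂ε₀A/d₂ = 2.30 × 8.85×10⁻¹² × 4.15×10⁻³ / 7.07×10⁻⁴ = 1.19×10⁻¹⁰ F.
C = (1/C₁ + 1/C₂)⁻¹ = 6.83×10⁻¹¹ F.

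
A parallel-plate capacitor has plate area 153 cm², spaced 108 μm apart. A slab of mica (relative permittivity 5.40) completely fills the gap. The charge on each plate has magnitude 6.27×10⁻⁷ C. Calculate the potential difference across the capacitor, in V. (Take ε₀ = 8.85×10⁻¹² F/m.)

V ≈ 92.6 V

A = 153 cm² = 1.53×10⁻² m².
C = κε₀A/d = 5.40 × 8.85×10⁻¹² × 1.53×10⁻² / 1.08×10⁻⁴ = 6.77×10⁻⁹ F.
V = Q/C = 6.27×10⁻⁷ / 6.77×10⁻⁹ = 92.6 V.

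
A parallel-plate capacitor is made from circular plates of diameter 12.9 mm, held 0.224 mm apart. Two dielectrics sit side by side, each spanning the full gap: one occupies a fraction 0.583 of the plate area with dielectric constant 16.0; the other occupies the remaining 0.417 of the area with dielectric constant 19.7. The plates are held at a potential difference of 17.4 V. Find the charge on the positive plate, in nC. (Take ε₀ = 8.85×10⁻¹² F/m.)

Q ≈ 1.58 nC

A = π(12.9/2 mm)² = 1.31×10⁻⁴ m².
Side-by-side slabs ⇒ two capacitors in parallel, each spanning the full gap.
C₁ = κ₁ε₀A₁/d = 16.0 × 8.85×10⁻¹² × 7.62×10⁻⁵ / 2.24×10⁻⁴ = 4.82×10⁻¹¹ F.
C₂ = κ₂ε₀A₂/d = 19.7 × 8.85×10⁻¹² × 5.45×10⁻⁵ / 2.24×10⁻⁴ = 4.24×10⁻¹¹ F.
C = C₁ + C₂ = 9.06×10⁻¹¹ F.
Q = CV = 9.06×10⁻¹¹ × 17.4 = 1.58×10⁻⁹ C.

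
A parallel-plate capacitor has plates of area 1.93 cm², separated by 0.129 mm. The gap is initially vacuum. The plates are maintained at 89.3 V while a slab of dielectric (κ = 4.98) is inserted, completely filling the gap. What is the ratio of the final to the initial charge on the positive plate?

Battery connected ⇒ V is held fixed.
C₂ = 4.98 C₁ and Q = CV, so Q₂/Q₁ = C₂/C₁ = 4.98.

4.98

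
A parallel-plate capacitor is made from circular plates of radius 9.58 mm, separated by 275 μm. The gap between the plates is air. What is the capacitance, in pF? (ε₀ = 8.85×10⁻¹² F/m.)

A = π(9.58 mm)² = 2.88×10⁻⁴ m².
C = ε₀A/d = 8.85×10⁻¹² × 2.88×10⁻⁴ / 2.75×10⁻⁴ = 9.28×10⁻¹² F.

C ≈ 9.28 pF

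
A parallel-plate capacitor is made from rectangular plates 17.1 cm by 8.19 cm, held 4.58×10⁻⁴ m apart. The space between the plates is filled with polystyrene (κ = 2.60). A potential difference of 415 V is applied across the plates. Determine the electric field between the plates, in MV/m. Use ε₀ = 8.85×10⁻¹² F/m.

E ≈ 0.906 MV/m

E = V/d = 415 / 4.58×10⁻⁴ = 9.06×10⁵ V/m.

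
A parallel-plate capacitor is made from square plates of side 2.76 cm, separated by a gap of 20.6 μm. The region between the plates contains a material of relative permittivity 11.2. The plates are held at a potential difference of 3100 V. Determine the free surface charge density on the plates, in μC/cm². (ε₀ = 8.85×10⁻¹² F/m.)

A = (2.76 cm)² = 7.62×10⁻⁴ m².
C = κε₀A/d = 11.2 × 8.85×10⁻¹² × 7.62×10⁻⁴ / 2.06×10⁻⁵ = 3.67×10⁻⁹ F.
σ = Q/A = CV/A = 3.67×10⁻⁹ × 3100 / 7.62×10⁻⁴ = 1.49×10⁻² C/m².

σ ≈ 1.49 μC/cm²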